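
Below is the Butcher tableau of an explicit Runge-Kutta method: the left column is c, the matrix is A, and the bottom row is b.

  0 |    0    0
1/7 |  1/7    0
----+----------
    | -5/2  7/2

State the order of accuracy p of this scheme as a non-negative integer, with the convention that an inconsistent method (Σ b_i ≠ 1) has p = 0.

b = (-5/2, 7/2)
c = (0, 1/7)
Σ b_i: (-5/2)·1 + 7/2·1 = 1 ✓
b·c: 7/2·1/7 = 1/2 ✓; 2 stages ⇒ order 2.

2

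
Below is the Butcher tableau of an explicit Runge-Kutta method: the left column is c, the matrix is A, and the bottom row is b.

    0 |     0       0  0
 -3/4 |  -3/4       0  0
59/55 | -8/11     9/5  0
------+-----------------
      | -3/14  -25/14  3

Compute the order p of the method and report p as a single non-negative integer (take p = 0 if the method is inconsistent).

b = (-3/14, -25/14, 3)
c = (0, -3/4, 59/55)
Ac = (0, 0, -27/20)
Σ b_i: (-3/14)·1 + (-25/14)·1 + 3·1 = 1 ✓
b·c: (-25/14)·(-3/4) + 3·59/55 = 14037/3080 ≠ 1/2 ⇒ order 1.

1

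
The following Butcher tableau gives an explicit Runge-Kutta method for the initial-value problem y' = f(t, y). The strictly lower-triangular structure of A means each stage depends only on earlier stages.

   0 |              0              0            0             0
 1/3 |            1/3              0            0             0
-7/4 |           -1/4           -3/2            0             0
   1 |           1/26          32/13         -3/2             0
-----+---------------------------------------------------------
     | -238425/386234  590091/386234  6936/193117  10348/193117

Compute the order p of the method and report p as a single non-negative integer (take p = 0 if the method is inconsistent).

3

b = (-238425/386234, 590091/386234, 6936/193117, 10348/193117)
c = (0, 1/3, -7/4, 1)
Ac = (0, 0, -1/2, 1075/312)
Σ b_i: (-238425/386234)·1 + 590091/386234·1 + 6936/193117·1 + 10348/193117·1 = 1 ✓
b·c: 590091/386234·1/3 + 6936/193117·(-7/4) + 10348/193117·1 = 1/2 ✓
b·c²: 590091/386234·1/9 + 6936/193117·49/16 + 10348/193117·1 = 1/3 ✓
b·Ac: 6936/193117·(-1/2) + 10348/193117·1075/312 = 1/6 ✓
b·c³: 590091/386234·1/27 + 6936/193117·(-343/64) + 10348/193117·1 = -1144585/13904424 ≠ 1/4 ⇒ order 3.
b·(c∘Ac): 6936/193117·7/8 + 10348/193117·1075/312 = 250339/1158702 ≠ 1/8
b·Ac²: 6936/193117·(-1/6) + 10348/193117·(-16175/3744) = -3302057/13904424 ≠ 1/12
b·A²c: 10348/193117·3/4 = 7761/193117 ≠ 1/24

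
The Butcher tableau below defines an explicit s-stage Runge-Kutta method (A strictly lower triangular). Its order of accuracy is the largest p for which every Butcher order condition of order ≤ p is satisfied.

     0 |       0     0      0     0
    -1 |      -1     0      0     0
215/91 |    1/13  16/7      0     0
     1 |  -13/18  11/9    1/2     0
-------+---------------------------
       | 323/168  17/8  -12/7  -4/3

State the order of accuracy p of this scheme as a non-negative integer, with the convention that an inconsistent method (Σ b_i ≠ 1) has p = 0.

1

b = (323/168, 17/8, -12/7, -4/3)
c = (0, -1, 215/91, 1)
Ac = (0, 0, -16/7, -67/1638)
Σ b_i: 323/168·1 + 17/8·1 + (-12/7)·1 + (-4/3)·1 = 1 ✓
b·c: 17/8·(-1) + (-12/7)·215/91 + (-4/3)·1 = -114791/15288 ≠ 1/2 ⇒ order 1.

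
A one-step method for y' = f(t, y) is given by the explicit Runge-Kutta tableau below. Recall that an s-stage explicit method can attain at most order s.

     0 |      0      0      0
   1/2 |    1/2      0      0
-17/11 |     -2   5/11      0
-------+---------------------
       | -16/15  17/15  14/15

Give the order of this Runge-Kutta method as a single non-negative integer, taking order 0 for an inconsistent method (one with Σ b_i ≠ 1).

b = (-16/15, 17/15, 14/15)
c = (0, 1/2, -17/11)
Ac = (0, 0, 5/22)
Σ b_i: (-16/15)·1 + 17/15·1 + 14/15·1 = 1 ✓
b·c: 17/15·1/2 + 14/15·(-17/11) = -289/330 ≠ 1/2 ⇒ order 1.

1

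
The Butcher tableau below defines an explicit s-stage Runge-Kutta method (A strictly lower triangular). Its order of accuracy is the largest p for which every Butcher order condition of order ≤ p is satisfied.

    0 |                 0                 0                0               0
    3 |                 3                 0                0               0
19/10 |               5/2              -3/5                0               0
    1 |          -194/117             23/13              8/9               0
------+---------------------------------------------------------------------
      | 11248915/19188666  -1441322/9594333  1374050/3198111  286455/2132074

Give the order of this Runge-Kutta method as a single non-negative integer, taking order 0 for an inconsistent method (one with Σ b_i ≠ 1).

b = (11248915/19188666, -1441322/9594333, 1374050/3198111, 286455/2132074)
c = (0, 3, 19/10, 1)
Ac = (0, 0, -9/5, 4093/585)
Σ b_i: 11248915/19188666·1 + (-1441322/9594333)·1 + 1374050/3198111·1 + 286455/2132074·1 = 1 ✓
b·c: (-1441322/9594333)·3 + 1374050/3198111·19/10 + 286455/2132074·1 = 1/2 ✓
b·c²: (-1441322/9594333)·9 + 1374050/3198111·361/100 + 286455/2132074·1 = 1/3 ✓
b·Ac: 1374050/3198111·(-9/5) + 286455/2132074·4093/585 = 1/6 ✓
b·c³: (-1441322/9594333)·27 + 1374050/3198111·6859/1000 + 286455/2132074·1 = -62352131/63962220 ≠ 1/4 ⇒ order 3.
b·(c∘Ac): 1374050/3198111·(-171/50) + 286455/2132074·4093/585 = -3385885/6396222 ≠ 1/8
b·Ac²: 1374050/3198111·(-27/5) + 286455/2132074·55961/2925 = 8008009/31981110 ≠ 1/12
b·A²c: 286455/2132074·(-8/5) = -229164/1066037 ≠ 1/24

3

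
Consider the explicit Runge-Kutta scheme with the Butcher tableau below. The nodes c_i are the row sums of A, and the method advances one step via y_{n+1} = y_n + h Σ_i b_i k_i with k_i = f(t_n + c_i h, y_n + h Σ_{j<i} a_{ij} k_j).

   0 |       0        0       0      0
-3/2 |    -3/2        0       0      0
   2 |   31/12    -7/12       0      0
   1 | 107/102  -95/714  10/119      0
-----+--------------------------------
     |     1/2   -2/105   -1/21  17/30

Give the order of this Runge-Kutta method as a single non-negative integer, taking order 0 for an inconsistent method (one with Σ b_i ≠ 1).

b = (1/2, -2/105, -1/21, 17/30)
c = (0, -3/2, 2, 1)
Ac = (0, 0, 7/8, 25/68)
Σ b_i: 1/2·1 + (-2/105)·1 + (-1/21)·1 + 17/30·1 = 1 ✓
b·c: (-2/105)·(-3/2) + (-1/21)·2 + 17/30·1 = 1/2 ✓
b·c²: (-2/105)·9/4 + (-1/21)·4 + 17/30·1 = 1/3 ✓
b·Ac: (-1/21)·7/8 + 17/30·25/68 = 1/6 ✓
b·c³: (-2/105)·(-27/8) + (-1/21)·8 + 17/30·1 = 1/4 ✓
b·(c∘Ac): (-1/21)·7/4 + 17/30·25/68 = 1/8 ✓
b·Ac²: (-1/21)·(-21/16) + 17/30·5/136 = 1/12 ✓
b·A²c: 17/30·5/68 = 1/24 ✓; 4 stages ⇒ order 4.

4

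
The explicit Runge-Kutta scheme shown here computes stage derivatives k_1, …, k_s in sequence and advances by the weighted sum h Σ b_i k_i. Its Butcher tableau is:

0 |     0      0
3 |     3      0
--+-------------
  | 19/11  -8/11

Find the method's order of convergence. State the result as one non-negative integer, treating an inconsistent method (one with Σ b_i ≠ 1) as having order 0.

b = (19/11, -8/11)
c = (0, 3)
Σ b_i: 19/11·1 + (-8/11)·1 = 1 ✓
b·c: (-8/11)·3 = -24/11 ≠ 1/2 ⇒ order 1.

1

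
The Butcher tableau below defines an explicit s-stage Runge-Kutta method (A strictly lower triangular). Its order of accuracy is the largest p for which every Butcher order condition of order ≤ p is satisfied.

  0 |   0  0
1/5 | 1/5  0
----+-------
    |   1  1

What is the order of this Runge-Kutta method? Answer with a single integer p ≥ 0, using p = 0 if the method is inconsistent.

b = (1, 1)
c = (0, 1/5)
Σ b_i: 1·1 + 1·1 = 2 ≠ 1 ⇒ order 0.

0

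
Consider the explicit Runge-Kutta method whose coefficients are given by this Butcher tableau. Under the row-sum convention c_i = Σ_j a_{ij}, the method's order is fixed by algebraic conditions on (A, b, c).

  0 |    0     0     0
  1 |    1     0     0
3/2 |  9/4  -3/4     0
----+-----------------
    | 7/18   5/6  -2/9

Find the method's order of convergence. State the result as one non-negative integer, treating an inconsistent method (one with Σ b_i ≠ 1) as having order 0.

3

b = (7/18, 5/6, -2/9)
c = (0, 1, 3/2)
Ac = (0, 0, -3/4)
Σ b_i: 7/18·1 + 5/6·1 + (-2/9)·1 = 1 ✓
b·c: 5/6·1 + (-2/9)·3/2 = 1/2 ✓
b·c²: 5/6·1 + (-2/9)·9/4 = 1/3 ✓
b·Ac: (-2/9)·(-3/4) = 1/6 ✓; 3 stages ⇒ order 3.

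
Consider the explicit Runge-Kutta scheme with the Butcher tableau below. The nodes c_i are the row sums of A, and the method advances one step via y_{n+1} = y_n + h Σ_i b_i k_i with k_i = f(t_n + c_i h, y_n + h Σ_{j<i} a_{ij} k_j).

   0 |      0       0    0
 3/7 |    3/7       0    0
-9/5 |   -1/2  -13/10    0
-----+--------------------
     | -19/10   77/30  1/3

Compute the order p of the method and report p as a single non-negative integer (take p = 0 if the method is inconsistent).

b = (-19/10, 77/30, 1/3)
c = (0, 3/7, -9/5)
Ac = (0, 0, -39/70)
Σ b_i: (-19/10)·1 + 77/30·1 + 1/3·1 = 1 ✓
b·c: 77/30·3/7 + 1/3·(-9/5) = 1/2 ✓
b·c²: 77/30·9/49 + 1/3·81/25 = 543/350 ≠ 1/3 ⇒ order 2.
b·Ac: 1/3·(-39/70) = -13/70 ≠ 1/6

2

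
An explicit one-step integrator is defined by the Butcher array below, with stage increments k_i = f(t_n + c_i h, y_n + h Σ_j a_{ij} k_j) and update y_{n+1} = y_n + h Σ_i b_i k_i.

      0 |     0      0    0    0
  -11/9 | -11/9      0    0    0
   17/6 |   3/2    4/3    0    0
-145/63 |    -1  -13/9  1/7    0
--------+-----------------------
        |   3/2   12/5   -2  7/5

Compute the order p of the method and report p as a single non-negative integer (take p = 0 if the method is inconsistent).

0

b = (3/2, 12/5, -2, 7/5)
c = (0, -11/9, 17/6, -145/63)
Ac = (0, 0, -44/27, 2461/1134)
Σ b_i: 3/2·1 + 12/5·1 + (-2)·1 + 7/5·1 = 33/10 ≠ 1 ⇒ order 0.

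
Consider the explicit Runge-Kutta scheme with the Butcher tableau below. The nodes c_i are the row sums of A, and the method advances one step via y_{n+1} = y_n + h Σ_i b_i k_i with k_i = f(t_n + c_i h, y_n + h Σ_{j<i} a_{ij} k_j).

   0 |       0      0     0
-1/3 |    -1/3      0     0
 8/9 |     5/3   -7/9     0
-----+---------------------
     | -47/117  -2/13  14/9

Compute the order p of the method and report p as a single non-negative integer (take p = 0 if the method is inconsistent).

1

b = (-47/117, -2/13, 14/9)
c = (0, -1/3, 8/9)
Ac = (0, 0, 7/27)
Σ b_i: (-47/117)·1 + (-2/13)·1 + 14/9·1 = 1 ✓
b·c: (-2/13)·(-1/3) + 14/9·8/9 = 1510/1053 ≠ 1/2 ⇒ order 1.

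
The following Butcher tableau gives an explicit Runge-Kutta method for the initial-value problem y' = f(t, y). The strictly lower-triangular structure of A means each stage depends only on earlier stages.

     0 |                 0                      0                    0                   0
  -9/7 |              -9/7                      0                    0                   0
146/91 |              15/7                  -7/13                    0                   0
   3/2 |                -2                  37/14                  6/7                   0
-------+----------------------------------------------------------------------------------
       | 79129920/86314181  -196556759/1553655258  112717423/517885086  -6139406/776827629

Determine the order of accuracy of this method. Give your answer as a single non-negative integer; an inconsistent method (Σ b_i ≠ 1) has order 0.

b = (79129920/86314181, -196556759/1553655258, 112717423/517885086, -6139406/776827629)
c = (0, -9/7, 146/91, 3/2)
Ac = (0, 0, 9/13, -2577/1274)
Σ b_i: 79129920/86314181·1 + (-196556759/1553655258)·1 + 112717423/517885086·1 + (-6139406/776827629)·1 = 1 ✓
b·c: (-196556759/1553655258)·(-9/7) + 112717423/517885086·146/91 + (-6139406/776827629)·3/2 = 1/2 ✓
b·c²: (-196556759/1553655258)·81/49 + 112717423/517885086·21316/8281 + (-6139406/776827629)·9/4 = 1/3 ✓
b·Ac: 112717423/517885086·9/13 + (-6139406/776827629)·(-2577/1274) = 1/6 ✓
b·c³: (-196556759/1553655258)·(-729/343) + 112717423/517885086·3112136/753571 + (-6139406/776827629)·27/8 = 752862767899/659785599564 ≠ 1/4 ⇒ order 3.
b·(c∘Ac): 112717423/517885086·1314/1183 + (-6139406/776827629)·(-7731/2548) = 45872599/172628362 ≠ 1/8
b·Ac²: 112717423/517885086·(-81/91) + (-6139406/776827629)·762285/115934 = -11579078873/47127542826 ≠ 1/12
b·A²c: (-6139406/776827629)·54/91 = -404796/86314181 ≠ 1/24

3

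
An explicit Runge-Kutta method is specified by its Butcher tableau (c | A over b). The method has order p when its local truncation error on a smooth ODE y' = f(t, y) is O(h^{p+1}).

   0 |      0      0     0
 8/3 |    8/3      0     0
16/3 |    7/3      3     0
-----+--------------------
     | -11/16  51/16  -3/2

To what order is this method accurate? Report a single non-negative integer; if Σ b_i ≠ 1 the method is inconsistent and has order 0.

b = (-11/16, 51/16, -3/2)
c = (0, 8/3, 16/3)
Ac = (0, 0, 8)
Σ b_i: (-11/16)·1 + 51/16·1 + (-3/2)·1 = 1 ✓
b·c: 51/16·8/3 + (-3/2)·16/3 = 1/2 ✓
b·c²: 51/16·64/9 + (-3/2)·256/9 = -20 ≠ 1/3 ⇒ order 2.
b·Ac: (-3/2)·8 = -12 ≠ 1/6

2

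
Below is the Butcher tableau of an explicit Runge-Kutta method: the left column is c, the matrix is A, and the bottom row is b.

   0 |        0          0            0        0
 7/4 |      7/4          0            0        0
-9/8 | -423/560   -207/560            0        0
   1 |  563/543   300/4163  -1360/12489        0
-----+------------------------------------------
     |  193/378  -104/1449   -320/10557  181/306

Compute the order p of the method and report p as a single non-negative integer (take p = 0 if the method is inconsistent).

4

b = (193/378, -104/1449, -320/10557, 181/306)
c = (0, 7/4, -9/8, 1)
Ac = (0, 0, -207/320, 45/181)
Σ b_i: 193/378·1 + (-104/1449)·1 + (-320/10557)·1 + 181/306·1 = 1 ✓
b·c: (-104/1449)·7/4 + (-320/10557)·(-9/8) + 181/306·1 = 1/2 ✓
b·c²: (-104/1449)·49/16 + (-320/10557)·81/64 + 181/306·1 = 1/3 ✓
b·Ac: (-320/10557)·(-207/320) + 181/306·45/181 = 1/6 ✓
b·c³: (-104/1449)·343/64 + (-320/10557)·(-729/512) + 181/306·1 = 1/4 ✓
b·(c∘Ac): (-320/10557)·1863/2560 + 181/306·45/181 = 1/8 ✓
b·Ac²: (-320/10557)·(-1449/1280) + 181/306·15/181 = 1/12 ✓
b·A²c: 181/306·51/724 = 1/24 ✓; 4 stages ⇒ order 4.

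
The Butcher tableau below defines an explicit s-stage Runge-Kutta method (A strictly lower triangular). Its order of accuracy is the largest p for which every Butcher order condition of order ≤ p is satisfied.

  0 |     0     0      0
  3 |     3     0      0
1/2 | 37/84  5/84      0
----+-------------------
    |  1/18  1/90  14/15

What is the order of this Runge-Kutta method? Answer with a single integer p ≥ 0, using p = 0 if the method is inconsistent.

3

b = (1/18, 1/90, 14/15)
c = (0, 3, 1/2)
Ac = (0, 0, 5/28)
Σ b_i: 1/18·1 + 1/90·1 + 14/15·1 = 1 ✓
b·c: 1/90·3 + 14/15·1/2 = 1/2 ✓
b·c²: 1/90·9 + 14/15·1/4 = 1/3 ✓
b·Ac: 14/15·5/28 = 1/6 ✓; 3 stages ⇒ order 3.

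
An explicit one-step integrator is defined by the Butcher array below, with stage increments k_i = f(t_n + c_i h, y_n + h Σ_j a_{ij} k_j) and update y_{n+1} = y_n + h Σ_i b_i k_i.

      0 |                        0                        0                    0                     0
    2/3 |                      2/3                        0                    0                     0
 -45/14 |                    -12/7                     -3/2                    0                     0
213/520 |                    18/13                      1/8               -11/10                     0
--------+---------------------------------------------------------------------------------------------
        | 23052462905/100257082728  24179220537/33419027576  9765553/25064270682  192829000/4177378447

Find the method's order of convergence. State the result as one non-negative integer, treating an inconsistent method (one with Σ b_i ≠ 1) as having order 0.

b = (23052462905/100257082728, 24179220537/33419027576, 9765553/25064270682, 192829000/4177378447)
c = (0, 2/3, -45/14, 213/520)
Ac = (0, 0, -1, 76/21)
Σ b_i: 23052462905/100257082728·1 + 24179220537/33419027576·1 + 9765553/25064270682·1 + 192829000/4177378447·1 = 1 ✓
b·c: 24179220537/33419027576·2/3 + 9765553/25064270682·(-45/14) + 192829000/4177378447·213/520 = 1/2 ✓
b·c²: 24179220537/33419027576·4/9 + 9765553/25064270682·2025/196 + 192829000/4177378447·45369/270400 = 1/3 ✓
b·Ac: 9765553/25064270682·(-1) + 192829000/4177378447·76/21 = 1/6 ✓
b·c³: 24179220537/33419027576·8/27 + 9765553/25064270682·(-91125/2744) + 192829000/4177378447·9663597/140608000 = 6400209806021/31280209811136 ≠ 1/4 ⇒ order 3.
b·(c∘Ac): 9765553/25064270682·45/14 + 192829000/4177378447·1349/910 = 1164338585/16709513788 ≠ 1/8
b·Ac²: 9765553/25064270682·(-2/3) + 192829000/4177378447·(-39899/3528) = -12495961636/23924985651 ≠ 1/12
b·A²c: 192829000/4177378447·11/10 = 19282900/379761677 ≠ 1/24

3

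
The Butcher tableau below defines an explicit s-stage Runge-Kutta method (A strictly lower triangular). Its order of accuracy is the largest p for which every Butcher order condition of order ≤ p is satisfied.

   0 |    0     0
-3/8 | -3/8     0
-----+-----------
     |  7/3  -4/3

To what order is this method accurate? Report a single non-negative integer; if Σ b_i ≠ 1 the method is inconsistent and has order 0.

b = (7/3, -4/3)
c = (0, -3/8)
Σ b_i: 7/3·1 + (-4/3)·1 = 1 ✓
b·c: (-4/3)·(-3/8) = 1/2 ✓; 2 stages ⇒ order 2.

2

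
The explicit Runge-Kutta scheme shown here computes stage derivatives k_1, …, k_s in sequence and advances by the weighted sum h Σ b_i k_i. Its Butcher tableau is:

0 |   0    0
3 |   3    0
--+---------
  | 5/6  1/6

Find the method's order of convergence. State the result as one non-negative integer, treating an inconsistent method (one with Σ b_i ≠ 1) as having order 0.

b = (5/6, 1/6)
c = (0, 3)
Σ b_i: 5/6·1 + 1/6·1 = 1 ✓
b·c: 1/6·3 = 1/2 ✓; 2 stages ⇒ order 2.

2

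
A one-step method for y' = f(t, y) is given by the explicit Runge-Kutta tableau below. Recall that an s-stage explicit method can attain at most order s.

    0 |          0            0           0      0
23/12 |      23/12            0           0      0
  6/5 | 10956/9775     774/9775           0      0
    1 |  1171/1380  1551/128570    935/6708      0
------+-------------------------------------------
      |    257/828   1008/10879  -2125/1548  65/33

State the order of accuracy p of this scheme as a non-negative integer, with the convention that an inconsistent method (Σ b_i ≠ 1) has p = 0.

b = (257/828, 1008/10879, -2125/1548, 65/33)
c = (0, 23/12, 6/5, 1)
Ac = (0, 0, 129/850, 99/520)
Σ b_i: 257/828·1 + 1008/10879·1 + (-2125/1548)·1 + 65/33·1 = 1 ✓
b·c: 1008/10879·23/12 + (-2125/1548)·6/5 + 65/33·1 = 1/2 ✓
b·c²: 1008/10879·529/144 + (-2125/1548)·36/25 + 65/33·1 = 1/3 ✓
b·Ac: (-2125/1548)·129/850 + 65/33·99/520 = 1/6 ✓
b·c³: 1008/10879·12167/1728 + (-2125/1548)·216/125 + 65/33·1 = 1/4 ✓
b·(c∘Ac): (-2125/1548)·387/2125 + 65/33·99/520 = 1/8 ✓
b·Ac²: (-2125/1548)·989/3400 + 65/33·1529/6240 = 1/12 ✓
b·A²c: 65/33·11/520 = 1/24 ✓; 4 stages ⇒ order 4.

4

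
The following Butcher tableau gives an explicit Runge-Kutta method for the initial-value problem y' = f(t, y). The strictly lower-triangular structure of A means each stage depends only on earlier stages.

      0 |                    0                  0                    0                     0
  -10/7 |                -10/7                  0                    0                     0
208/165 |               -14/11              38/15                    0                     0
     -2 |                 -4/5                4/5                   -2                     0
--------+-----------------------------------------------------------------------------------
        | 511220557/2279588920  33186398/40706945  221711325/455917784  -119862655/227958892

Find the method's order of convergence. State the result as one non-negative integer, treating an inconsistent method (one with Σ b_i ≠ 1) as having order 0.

3

b = (511220557/2279588920, 33186398/40706945, 221711325/455917784, -119862655/227958892)
c = (0, -10/7, 208/165, -2)
Ac = (0, 0, -76/21, -4232/1155)
Σ b_i: 511220557/2279588920·1 + 33186398/40706945·1 + 221711325/455917784·1 + (-119862655/227958892)·1 = 1 ✓
b·c: 33186398/40706945·(-10/7) + 221711325/455917784·208/165 + (-119862655/227958892)·(-2) = 1/2 ✓
b·c²: 33186398/40706945·100/49 + 221711325/455917784·43264/27225 + (-119862655/227958892)·4 = 1/3 ✓
b·Ac: 221711325/455917784·(-76/21) + (-119862655/227958892)·(-4232/1155) = 1/6 ✓
b·c³: 33186398/40706945·(-1000/343) + 221711325/455917784·8998912/4492125 + (-119862655/227958892)·(-8) = 50333507258/17951762745 ≠ 1/4 ⇒ order 3.
b·(c∘Ac): 221711325/455917784·(-15808/3465) + (-119862655/227958892)·8464/1155 = -7266604316/1196784183 ≠ 1/8
b·Ac²: 221711325/455917784·760/147 + (-119862655/227958892)·(-2061872/1334025) = 656956465229/197469390195 ≠ 1/12
b·A²c: (-119862655/227958892)·152/21 = -4554780890/1196784183 ≠ 1/24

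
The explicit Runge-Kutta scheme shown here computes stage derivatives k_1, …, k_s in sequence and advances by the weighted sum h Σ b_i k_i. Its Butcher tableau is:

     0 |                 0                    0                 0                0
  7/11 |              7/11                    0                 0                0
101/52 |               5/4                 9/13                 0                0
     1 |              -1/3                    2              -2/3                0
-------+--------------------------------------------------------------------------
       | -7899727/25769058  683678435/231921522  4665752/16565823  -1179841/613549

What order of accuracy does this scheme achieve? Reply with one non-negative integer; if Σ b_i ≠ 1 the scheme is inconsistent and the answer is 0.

b = (-7899727/25769058, 683678435/231921522, 4665752/16565823, -1179841/613549)
c = (0, 7/11, 101/52, 1)
Ac = (0, 0, 63/143, -19/858)
Σ b_i: (-7899727/25769058)·1 + 683678435/231921522·1 + 4665752/16565823·1 + (-1179841/613549)·1 = 1 ✓
b·c: 683678435/231921522·7/11 + 4665752/16565823·101/52 + (-1179841/613549)·1 = 1/2 ✓
b·c²: 683678435/231921522·49/121 + 4665752/16565823·10201/2704 + (-1179841/613549)·1 = 1/3 ✓
b·Ac: 4665752/16565823·63/143 + (-1179841/613549)·(-19/858) = 1/6 ✓
b·c³: 683678435/231921522·343/1331 + 4665752/16565823·1030301/140608 + (-1179841/613549)·1 = 1896125137/2105700168 ≠ 1/4 ⇒ order 3.
b·(c∘Ac): 4665752/16565823·6363/7436 + (-1179841/613549)·(-19/858) = 3827937/13498078 ≠ 1/8
b·Ac²: 4665752/16565823·441/1573 + (-1179841/613549)·(-836833/490776) = 7070675215/2105700168 ≠ 1/12
b·A²c: (-1179841/613549)·(-42/143) = 3811794/6749039 ≠ 1/24

3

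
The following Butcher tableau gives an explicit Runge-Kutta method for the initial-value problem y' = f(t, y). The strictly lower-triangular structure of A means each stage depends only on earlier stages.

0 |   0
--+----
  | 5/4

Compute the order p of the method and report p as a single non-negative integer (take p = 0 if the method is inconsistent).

0

b = (5/4)
c = (0)
Σ b_i: 5/4·1 = 5/4 ≠ 1 ⇒ order 0.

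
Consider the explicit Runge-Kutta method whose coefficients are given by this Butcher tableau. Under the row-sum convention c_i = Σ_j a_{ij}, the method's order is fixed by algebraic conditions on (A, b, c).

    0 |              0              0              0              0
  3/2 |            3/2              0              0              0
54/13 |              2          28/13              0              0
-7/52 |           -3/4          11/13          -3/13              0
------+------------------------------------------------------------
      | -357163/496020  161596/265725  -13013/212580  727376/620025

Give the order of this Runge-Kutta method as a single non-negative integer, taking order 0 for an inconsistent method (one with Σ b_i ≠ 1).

b = (-357163/496020, 161596/265725, -13013/212580, 727376/620025)
c = (0, 3/2, 54/13, -7/52)
Ac = (0, 0, 42/13, 105/338)
Σ b_i: (-357163/496020)·1 + 161596/265725·1 + (-13013/212580)·1 + 727376/620025·1 = 1 ✓
b·c: 161596/265725·3/2 + (-13013/212580)·54/13 + 727376/620025·(-7/52) = 1/2 ✓
b·c²: 161596/265725·9/4 + (-13013/212580)·2916/169 + 727376/620025·49/2704 = 1/3 ✓
b·Ac: (-13013/212580)·42/13 + 727376/620025·105/338 = 1/6 ✓
b·c³: 161596/265725·27/8 + (-13013/212580)·157464/2197 + 727376/620025·(-343/140608) = -2153539/921180 ≠ 1/4 ⇒ order 3.
b·(c∘Ac): (-13013/212580)·2268/169 + 727376/620025·(-735/17576) = -66829/76765 ≠ 1/8
b·Ac²: (-13013/212580)·63/13 + 727376/620025·(-18261/8788) = -29386633/10747100 ≠ 1/12
b·A²c: 727376/620025·(-126/169) = -25824/29525 ≠ 1/24

3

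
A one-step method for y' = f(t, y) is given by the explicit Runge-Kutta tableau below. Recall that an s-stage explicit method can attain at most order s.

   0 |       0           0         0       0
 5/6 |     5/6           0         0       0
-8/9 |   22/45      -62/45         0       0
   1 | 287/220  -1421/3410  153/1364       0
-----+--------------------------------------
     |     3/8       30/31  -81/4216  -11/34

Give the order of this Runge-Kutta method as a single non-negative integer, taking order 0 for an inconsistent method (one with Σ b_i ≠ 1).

4

b = (3/8, 30/31, -81/4216, -11/34)
c = (0, 5/6, -8/9, 1)
Ac = (0, 0, -31/27, -59/132)
Σ b_i: 3/8·1 + 30/31·1 + (-81/4216)·1 + (-11/34)·1 = 1 ✓
b·c: 30/31·5/6 + (-81/4216)·(-8/9) + (-11/34)·1 = 1/2 ✓
b·c²: 30/31·25/36 + (-81/4216)·64/81 + (-11/34)·1 = 1/3 ✓
b·Ac: (-81/4216)·(-31/27) + (-11/34)·(-59/132) = 1/6 ✓
b·c³: 30/31·125/216 + (-81/4216)·(-512/729) + (-11/34)·1 = 1/4 ✓
b·(c∘Ac): (-81/4216)·248/243 + (-11/34)·(-59/132) = 1/8 ✓
b·Ac²: (-81/4216)·(-155/162) + (-11/34)·(-53/264) = 1/12 ✓
b·A²c: (-11/34)·(-17/132) = 1/24 ✓; 4 stages ⇒ order 4.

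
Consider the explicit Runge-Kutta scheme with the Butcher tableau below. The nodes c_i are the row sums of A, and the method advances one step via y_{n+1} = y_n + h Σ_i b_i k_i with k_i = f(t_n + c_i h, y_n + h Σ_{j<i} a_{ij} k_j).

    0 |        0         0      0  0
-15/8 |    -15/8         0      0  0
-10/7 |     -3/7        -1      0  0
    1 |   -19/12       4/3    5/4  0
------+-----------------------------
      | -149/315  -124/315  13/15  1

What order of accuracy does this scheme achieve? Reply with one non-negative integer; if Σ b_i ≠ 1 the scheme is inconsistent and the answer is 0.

b = (-149/315, -124/315, 13/15, 1)
c = (0, -15/8, -10/7, 1)
Ac = (0, 0, 15/8, -30/7)
Σ b_i: (-149/315)·1 + (-124/315)·1 + 13/15·1 + 1·1 = 1 ✓
b·c: (-124/315)·(-15/8) + 13/15·(-10/7) + 1·1 = 1/2 ✓
b·c²: (-124/315)·225/64 + 13/15·100/49 + 1·1 = 3257/2352 ≠ 1/3 ⇒ order 2.
b·Ac: 13/15·15/8 + 1·(-30/7) = -149/56 ≠ 1/6

2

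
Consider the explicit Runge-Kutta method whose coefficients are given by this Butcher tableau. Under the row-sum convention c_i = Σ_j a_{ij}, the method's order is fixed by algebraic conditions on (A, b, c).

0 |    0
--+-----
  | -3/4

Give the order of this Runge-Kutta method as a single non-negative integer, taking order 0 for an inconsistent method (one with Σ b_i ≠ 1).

0

b = (-3/4)
c = (0)
Σ b_i: (-3/4)·1 = -3/4 ≠ 1 ⇒ order 0.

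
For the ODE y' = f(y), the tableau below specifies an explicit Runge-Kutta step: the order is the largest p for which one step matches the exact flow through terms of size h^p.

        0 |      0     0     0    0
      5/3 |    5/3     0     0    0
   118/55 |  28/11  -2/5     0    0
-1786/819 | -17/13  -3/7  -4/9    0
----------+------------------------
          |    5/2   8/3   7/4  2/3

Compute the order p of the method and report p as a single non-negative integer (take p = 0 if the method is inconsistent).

0

b = (5/2, 8/3, 7/4, 2/3)
c = (0, 5/3, 118/55, -1786/819)
Ac = (0, 0, -2/3, -5779/3465)
Σ b_i: 5/2·1 + 8/3·1 + 7/4·1 + 2/3·1 = 91/12 ≠ 1 ⇒ order 0.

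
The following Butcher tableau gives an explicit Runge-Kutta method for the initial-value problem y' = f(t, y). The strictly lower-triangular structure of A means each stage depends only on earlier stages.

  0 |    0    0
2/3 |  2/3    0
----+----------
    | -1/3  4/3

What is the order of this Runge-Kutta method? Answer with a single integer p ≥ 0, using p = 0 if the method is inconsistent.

1

b = (-1/3, 4/3)
c = (0, 2/3)
Σ b_i: (-1/3)·1 + 4/3·1 = 1 ✓
b·c: 4/3·2/3 = 8/9 ≠ 1/2 ⇒ order 1.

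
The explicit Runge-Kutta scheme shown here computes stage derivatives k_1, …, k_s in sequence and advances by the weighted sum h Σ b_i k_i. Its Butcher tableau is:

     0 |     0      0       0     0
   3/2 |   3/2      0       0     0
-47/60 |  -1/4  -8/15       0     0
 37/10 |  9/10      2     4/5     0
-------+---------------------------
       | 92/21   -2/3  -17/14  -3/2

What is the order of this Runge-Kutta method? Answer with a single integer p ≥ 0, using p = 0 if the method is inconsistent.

b = (92/21, -2/3, -17/14, -3/2)
c = (0, 3/2, -47/60, 37/10)
Ac = (0, 0, -4/5, 178/75)
Σ b_i: 92/21·1 + (-2/3)·1 + (-17/14)·1 + (-3/2)·1 = 1 ✓
b·c: (-2/3)·3/2 + (-17/14)·(-47/60) + (-3/2)·37/10 = -4703/840 ≠ 1/2 ⇒ order 1.

1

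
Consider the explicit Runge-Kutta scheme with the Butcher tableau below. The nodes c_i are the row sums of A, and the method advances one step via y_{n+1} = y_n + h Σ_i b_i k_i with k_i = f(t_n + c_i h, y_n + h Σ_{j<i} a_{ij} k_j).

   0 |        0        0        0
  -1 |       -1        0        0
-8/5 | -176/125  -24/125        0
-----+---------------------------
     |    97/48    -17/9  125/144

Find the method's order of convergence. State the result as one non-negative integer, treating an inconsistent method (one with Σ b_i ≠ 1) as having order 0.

3

b = (97/48, -17/9, 125/144)
c = (0, -1, -8/5)
Ac = (0, 0, 24/125)
Σ b_i: 97/48·1 + (-17/9)·1 + 125/144·1 = 1 ✓
b·c: (-17/9)·(-1) + 125/144·(-8/5) = 1/2 ✓
b·c²: (-17/9)·1 + 125/144·64/25 = 1/3 ✓
b·Ac: 125/144·24/125 = 1/6 ✓; 3 stages ⇒ order 3.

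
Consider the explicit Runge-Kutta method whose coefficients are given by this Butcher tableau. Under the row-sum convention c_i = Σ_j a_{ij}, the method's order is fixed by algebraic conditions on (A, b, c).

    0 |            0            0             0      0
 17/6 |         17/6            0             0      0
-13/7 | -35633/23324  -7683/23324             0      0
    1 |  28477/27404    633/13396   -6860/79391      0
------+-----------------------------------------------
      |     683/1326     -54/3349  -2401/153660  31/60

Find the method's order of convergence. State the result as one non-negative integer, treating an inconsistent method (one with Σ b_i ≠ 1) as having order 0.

4

b = (683/1326, -54/3349, -2401/153660, 31/60)
c = (0, 17/6, -13/7, 1)
Ac = (0, 0, -2561/2744, 73/248)
Σ b_i: 683/1326·1 + (-54/3349)·1 + (-2401/153660)·1 + 31/60·1 = 1 ✓
b·c: (-54/3349)·17/6 + (-2401/153660)·(-13/7) + 31/60·1 = 1/2 ✓
b·c²: (-54/3349)·289/36 + (-2401/153660)·169/49 + 31/60·1 = 1/3 ✓
b·Ac: (-2401/153660)·(-2561/2744) + 31/60·73/248 = 1/6 ✓
b·c³: (-54/3349)·4913/216 + (-2401/153660)·(-2197/343) + 31/60·1 = 1/4 ✓
b·(c∘Ac): (-2401/153660)·33293/19208 + 31/60·73/248 = 1/8 ✓
b·Ac²: (-2401/153660)·(-43537/16464) + 31/60·121/1488 = 1/12 ✓
b·A²c: 31/60·5/62 = 1/24 ✓; 4 stages ⇒ order 4.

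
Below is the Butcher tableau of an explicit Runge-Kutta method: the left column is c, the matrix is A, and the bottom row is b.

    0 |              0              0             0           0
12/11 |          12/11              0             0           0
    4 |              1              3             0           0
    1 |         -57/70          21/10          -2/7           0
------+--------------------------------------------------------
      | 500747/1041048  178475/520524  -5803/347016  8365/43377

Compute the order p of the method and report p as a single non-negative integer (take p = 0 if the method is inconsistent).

3

b = (500747/1041048, 178475/520524, -5803/347016, 8365/43377)
c = (0, 12/11, 4, 1)
Ac = (0, 0, 36/11, 442/385)
Σ b_i: 500747/1041048·1 + 178475/520524·1 + (-5803/347016)·1 + 8365/43377·1 = 1 ✓
b·c: 178475/520524·12/11 + (-5803/347016)·4 + 8365/43377·1 = 1/2 ✓
b·c²: 178475/520524·144/121 + (-5803/347016)·16 + 8365/43377·1 = 1/3 ✓
b·Ac: (-5803/347016)·36/11 + 8365/43377·442/385 = 1/6 ✓
b·c³: 178475/520524·1728/1331 + (-5803/347016)·64 + 8365/43377·1 = -206249/477147 ≠ 1/4 ⇒ order 3.
b·(c∘Ac): (-5803/347016)·144/11 + 8365/43377·442/385 = 1184/477147 ≠ 1/8
b·Ac²: (-5803/347016)·432/121 + 8365/43377·(-8776/4235) = -219166/477147 ≠ 1/12
b·A²c: 8365/43377·(-72/77) = -28680/159049 ≠ 1/24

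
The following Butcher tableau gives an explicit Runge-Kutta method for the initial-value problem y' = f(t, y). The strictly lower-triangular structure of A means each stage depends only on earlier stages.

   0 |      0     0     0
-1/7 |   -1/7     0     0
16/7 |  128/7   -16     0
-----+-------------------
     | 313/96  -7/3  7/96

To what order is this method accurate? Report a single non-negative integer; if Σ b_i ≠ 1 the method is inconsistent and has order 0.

3

b = (313/96, -7/3, 7/96)
c = (0, -1/7, 16/7)
Ac = (0, 0, 16/7)
Σ b_i: 313/96·1 + (-7/3)·1 + 7/96·1 = 1 ✓
b·c: (-7/3)·(-1/7) + 7/96·16/7 = 1/2 ✓
b·c²: (-7/3)·1/49 + 7/96·256/49 = 1/3 ✓
b·Ac: 7/96·16/7 = 1/6 ✓; 3 stages ⇒ order 3.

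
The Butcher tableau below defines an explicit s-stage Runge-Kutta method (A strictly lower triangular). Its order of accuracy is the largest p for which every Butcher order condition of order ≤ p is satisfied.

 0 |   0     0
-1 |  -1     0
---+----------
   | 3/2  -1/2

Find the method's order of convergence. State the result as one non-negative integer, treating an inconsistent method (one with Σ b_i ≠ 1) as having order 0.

b = (3/2, -1/2)
c = (0, -1)
Σ b_i: 3/2·1 + (-1/2)·1 = 1 ✓
b·c: (-1/2)·(-1) = 1/2 ✓; 2 stages ⇒ order 2.

2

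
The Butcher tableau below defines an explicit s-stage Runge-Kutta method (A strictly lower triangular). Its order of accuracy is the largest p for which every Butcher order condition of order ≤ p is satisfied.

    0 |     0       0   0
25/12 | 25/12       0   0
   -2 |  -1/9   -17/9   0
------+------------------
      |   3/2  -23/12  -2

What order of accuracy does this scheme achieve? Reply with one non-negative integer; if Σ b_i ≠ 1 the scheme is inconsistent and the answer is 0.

b = (3/2, -23/12, -2)
c = (0, 25/12, -2)
Ac = (0, 0, -425/108)
Σ b_i: 3/2·1 + (-23/12)·1 + (-2)·1 = -29/12 ≠ 1 ⇒ order 0.

0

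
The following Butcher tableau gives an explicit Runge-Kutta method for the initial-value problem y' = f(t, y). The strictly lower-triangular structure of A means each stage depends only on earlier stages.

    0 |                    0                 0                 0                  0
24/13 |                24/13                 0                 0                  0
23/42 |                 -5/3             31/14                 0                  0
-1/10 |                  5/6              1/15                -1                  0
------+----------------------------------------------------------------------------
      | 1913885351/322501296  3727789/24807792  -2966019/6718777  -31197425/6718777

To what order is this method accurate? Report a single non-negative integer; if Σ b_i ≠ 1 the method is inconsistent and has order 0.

3

b = (1913885351/322501296, 3727789/24807792, -2966019/6718777, -31197425/6718777)
c = (0, 24/13, 23/42, -1/10)
Ac = (0, 0, 372/91, -1159/2730)
Σ b_i: 1913885351/322501296·1 + 3727789/24807792·1 + (-2966019/6718777)·1 + (-31197425/6718777)·1 = 1 ✓
b·c: 3727789/24807792·24/13 + (-2966019/6718777)·23/42 + (-31197425/6718777)·(-1/10) = 1/2 ✓
b·c²: 3727789/24807792·576/169 + (-2966019/6718777)·529/1764 + (-31197425/6718777)·1/100 = 1/3 ✓
b·Ac: (-2966019/6718777)·372/91 + (-31197425/6718777)·(-1159/2730) = 1/6 ✓
b·c³: 3727789/24807792·13824/2197 + (-2966019/6718777)·12167/74088 + (-31197425/6718777)·(-1/1000) = 48294700897/55026783630 ≠ 1/4 ⇒ order 3.
b·(c∘Ac): (-2966019/6718777)·1426/637 + (-31197425/6718777)·1159/27300 = -1242422561/1048129212 ≠ 1/8
b·Ac²: (-2966019/6718777)·8928/1183 + (-31197425/6718777)·(-108317/1490580) = -65904102709/22010713452 ≠ 1/12
b·A²c: (-31197425/6718777)·(-372/91) = 1657920300/87344101 ≠ 1/24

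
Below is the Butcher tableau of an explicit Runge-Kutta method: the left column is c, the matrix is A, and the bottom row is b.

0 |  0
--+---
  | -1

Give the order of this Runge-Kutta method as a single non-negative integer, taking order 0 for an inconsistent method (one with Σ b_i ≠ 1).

0

b = (-1)
c = (0)
Σ b_i: (-1)·1 = -1 ≠ 1 ⇒ order 0.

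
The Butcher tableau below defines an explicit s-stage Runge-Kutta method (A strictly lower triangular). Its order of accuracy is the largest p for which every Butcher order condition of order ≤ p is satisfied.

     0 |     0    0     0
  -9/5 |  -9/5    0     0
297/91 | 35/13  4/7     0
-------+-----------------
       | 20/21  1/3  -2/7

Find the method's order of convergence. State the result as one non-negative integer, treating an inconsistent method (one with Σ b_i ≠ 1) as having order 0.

1

b = (20/21, 1/3, -2/7)
c = (0, -9/5, 297/91)
Ac = (0, 0, -36/35)
Σ b_i: 20/21·1 + 1/3·1 + (-2/7)·1 = 1 ✓
b·c: 1/3·(-9/5) + (-2/7)·297/91 = -4881/3185 ≠ 1/2 ⇒ order 1.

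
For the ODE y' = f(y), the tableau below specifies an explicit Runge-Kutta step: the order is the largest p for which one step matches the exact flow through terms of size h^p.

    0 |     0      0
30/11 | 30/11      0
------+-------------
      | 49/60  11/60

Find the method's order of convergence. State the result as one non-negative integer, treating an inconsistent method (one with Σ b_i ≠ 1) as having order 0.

b = (49/60, 11/60)
c = (0, 30/11)
Σ b_i: 49/60·1 + 11/60·1 = 1 ✓
b·c: 11/60·30/11 = 1/2 ✓; 2 stages ⇒ order 2.

2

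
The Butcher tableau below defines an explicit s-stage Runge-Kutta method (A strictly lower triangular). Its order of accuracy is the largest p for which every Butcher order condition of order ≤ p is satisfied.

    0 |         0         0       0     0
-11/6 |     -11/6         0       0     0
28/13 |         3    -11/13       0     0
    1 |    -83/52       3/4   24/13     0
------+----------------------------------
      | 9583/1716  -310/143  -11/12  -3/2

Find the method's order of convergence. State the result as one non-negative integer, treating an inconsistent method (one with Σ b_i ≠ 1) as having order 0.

b = (9583/1716, -310/143, -11/12, -3/2)
c = (0, -11/6, 28/13, 1)
Ac = (0, 0, 121/78, 3517/1352)
Σ b_i: 9583/1716·1 + (-310/143)·1 + (-11/12)·1 + (-3/2)·1 = 1 ✓
b·c: (-310/143)·(-11/6) + (-11/12)·28/13 + (-3/2)·1 = 1/2 ✓
b·c²: (-310/143)·121/36 + (-11/12)·784/169 + (-3/2)·1 = -19832/1521 ≠ 1/3 ⇒ order 2.
b·Ac: (-11/12)·121/78 + (-3/2)·3517/1352 = -129565/24336 ≠ 1/6

2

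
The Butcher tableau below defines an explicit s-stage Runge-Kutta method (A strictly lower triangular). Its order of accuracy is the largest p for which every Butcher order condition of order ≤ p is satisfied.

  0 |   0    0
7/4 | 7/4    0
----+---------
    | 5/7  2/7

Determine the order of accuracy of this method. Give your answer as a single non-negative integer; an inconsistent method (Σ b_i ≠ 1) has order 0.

b = (5/7, 2/7)
c = (0, 7/4)
Σ b_i: 5/7·1 + 2/7·1 = 1 ✓
b·c: 2/7·7/4 = 1/2 ✓; 2 stages ⇒ order 2.

2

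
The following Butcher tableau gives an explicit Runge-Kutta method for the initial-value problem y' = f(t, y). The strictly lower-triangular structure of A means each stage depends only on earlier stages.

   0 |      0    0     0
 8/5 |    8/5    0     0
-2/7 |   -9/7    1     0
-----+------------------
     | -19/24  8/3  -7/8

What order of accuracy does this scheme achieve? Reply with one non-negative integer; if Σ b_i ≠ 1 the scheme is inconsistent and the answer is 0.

b = (-19/24, 8/3, -7/8)
c = (0, 8/5, -2/7)
Ac = (0, 0, 8/5)
Σ b_i: (-19/24)·1 + 8/3·1 + (-7/8)·1 = 1 ✓
b·c: 8/3·8/5 + (-7/8)·(-2/7) = 271/60 ≠ 1/2 ⇒ order 1.

1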